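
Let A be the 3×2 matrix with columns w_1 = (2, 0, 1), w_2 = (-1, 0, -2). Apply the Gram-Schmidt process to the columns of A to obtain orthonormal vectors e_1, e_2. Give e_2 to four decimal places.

e_2 = (0.4472, 0.0000, -0.8944)

e_1 = w_1/‖w_1‖ = (2, 0, 1)/2.2361 = (0.8944, 0.0000, 0.4472).
r_{12} = e_1·w_2 = -1.7889.
u_2 = w_2 + 1.7889·e_1 = (0.6000, 0.0000, -1.2000).
‖u_2‖ = 1.3416, so e_2 = (0.4472, 0.0000, -0.8944).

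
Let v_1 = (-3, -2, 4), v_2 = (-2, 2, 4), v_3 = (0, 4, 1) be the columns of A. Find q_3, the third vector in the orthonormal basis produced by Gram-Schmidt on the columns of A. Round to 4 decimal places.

q_3 = (-0.8296, 0.2074, -0.5185)

q_1 = v_1/‖v_1‖ = (-3, -2, 4)/5.3852 = (-0.5571, -0.3714, 0.7428).
r_{12} = q_1·v_2 = 3.3425.
u_2 = v_2 − 3.3425·q_1 = (-0.1379, 3.2414, 1.5172).
‖u_2‖ = 3.5816, so q_2 = (-0.0385, 0.9050, 0.4236).
r_{13} = q_1·v_3 = -0.7428; r_{23} = q_2·v_3 = 4.0437.
u_3 = v_3 + 0.7428·q_1 − 4.0437·q_2 = (-0.2581, 0.0645, -0.1613).
‖u_3‖ = 0.3111, so q_3 = (-0.8296, 0.2074, -0.5185).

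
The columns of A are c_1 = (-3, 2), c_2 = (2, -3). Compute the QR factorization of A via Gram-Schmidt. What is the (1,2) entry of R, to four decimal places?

r_{12} = -3.3282

e_1 = c_1/‖c_1‖ = (-3, 2)/3.6056 = (-0.8321, 0.5547).
r_{12} = e_1·c_2 = -3.3282.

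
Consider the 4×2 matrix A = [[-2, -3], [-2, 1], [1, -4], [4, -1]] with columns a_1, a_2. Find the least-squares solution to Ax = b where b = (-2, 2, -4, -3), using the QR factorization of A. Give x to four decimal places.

q_1 = a_1/‖a_1‖ = (-2, -2, 1, 4)/5.0000 = (-0.4000, -0.4000, 0.2000, 0.8000).
r_{12} = q_1·a_2 = -0.8000.
u_2 = a_2 + 0.8000·q_1 = (-3.3200, 0.6800, -3.8400, -0.3600).
‖u_2‖ = 5.1342, so q_2 = (-0.6466, 0.1324, -0.7479, -0.0701).
Qᵀb = (-3.2000, 4.7602).
Back-substitute: x_2 = 4.7602/5.1342 = 0.9272.
x_1 = (-3.2000 + 0.8000·0.9272)/5.0000 = -0.4917.

x = (-0.4917, 0.9272)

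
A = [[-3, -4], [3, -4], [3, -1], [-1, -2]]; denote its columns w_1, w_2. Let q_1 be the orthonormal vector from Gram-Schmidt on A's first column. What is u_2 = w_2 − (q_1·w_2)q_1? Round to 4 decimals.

u_2 = (-4.1071, -3.8929, -0.8929, -2.0357)

w_1 = (-3, 3, 3, -1); ‖w_1‖ = 5.2915, so q_1 = (-0.5669, 0.5669, 0.5669, -0.1890).
q_1·w_2 = (-0.5669)·(-4) + 0.5669·(-4) + 0.5669·(-1) + (-0.1890)·(-2) = -0.1890.
u_2 = w_2 + 0.1890·q_1 = (-4.1071, -3.8929, -0.8929, -2.0357).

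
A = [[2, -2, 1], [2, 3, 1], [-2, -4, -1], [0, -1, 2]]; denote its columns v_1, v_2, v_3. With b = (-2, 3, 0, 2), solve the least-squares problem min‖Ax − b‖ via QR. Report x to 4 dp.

v_1 = (2, 2, -2, 0); ‖v_1‖ = 3.4641, so e_1 = (0.5774, 0.5774, -0.5774, 0.0000).
e_1·v_2 = 0.5774·(-2) + 0.5774·3 + (-0.5774)·(-4) + 0.0000·(-1) = 2.8868.
u_2 = v_2 − 2.8868·e_1 = (-3.6667, 1.3333, -2.3333, -1.0000).
‖u_2‖ = 4.6547, so e_2 = (-0.7877, 0.2864, -0.5013, -0.2148).
e_1·v_3 = 0.5774·1 + 0.5774·1 + (-0.5774)·(-1) + 0.0000·2 = 1.7321; e_2·v_3 = (-0.7877)·1 + 0.2864·1 + (-0.5013)·(-1) + (-0.2148)·2 = -0.4297.
u_3 = v_3 − 1.7321·e_1 + 0.4297·e_2 = (-0.3385, 0.1231, -0.2154, 1.9077).
‖u_3‖ = 1.9533, so e_3 = (-0.1733, 0.0630, -0.1103, 0.9767).
Qᵀb = (0.5774, 2.0051, 2.4889).
Back-substitute: x_3 = 2.4889/1.9533 = 1.2742.
x_2 = (2.0051 + 0.4297·1.2742)/4.6547 = 0.5484.
x_1 = (0.5774 − 2.8868·0.5484 − 1.7321·1.2742)/3.4641 = -0.9274.

x = (-0.9274, 0.5484, 1.2742)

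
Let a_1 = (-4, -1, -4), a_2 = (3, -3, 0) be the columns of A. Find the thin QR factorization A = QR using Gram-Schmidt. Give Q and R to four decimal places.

Q = [[-0.6963, 0.4842], [-0.1741, -0.8301], [-0.6963, -0.2767]], R = [[5.7446, -1.5667], [0.0000, 3.9428]]

a_1 = (-4, -1, -4); ‖a_1‖ = 5.7446, so e_1 = (-0.6963, -0.1741, -0.6963).
e_1·a_2 = (-0.6963)·3 + (-0.1741)·(-3) + (-0.6963)·0 = -1.5667.
u_2 = a_2 + 1.5667·e_1 = (1.9091, -3.2727, -1.0909).
‖u_2‖ = 3.9428, so e_2 = (0.4842, -0.8301, -0.2767).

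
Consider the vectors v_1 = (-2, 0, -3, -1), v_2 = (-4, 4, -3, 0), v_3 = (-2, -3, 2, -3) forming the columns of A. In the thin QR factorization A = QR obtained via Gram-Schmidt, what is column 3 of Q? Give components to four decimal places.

e_3 = (-0.6127, -0.1792, 0.5779, -0.5084)

v_1 = (-2, 0, -3, -1); ‖v_1‖ = 3.7417, so e_1 = (-0.5345, 0.0000, -0.8018, -0.2673).
e_1·v_2 = (-0.5345)·(-4) + 0.0000·4 + (-0.8018)·(-3) + (-0.2673)·0 = 4.5434.
u_2 = v_2 − 4.5434·e_1 = (-1.5714, 4.0000, 0.6429, 1.2143).
‖u_2‖ = 4.5119, so e_2 = (-0.3483, 0.8865, 0.1425, 0.2691).
e_1·v_3 = (-0.5345)·(-2) + 0.0000·(-3) + (-0.8018)·2 + (-0.2673)·(-3) = 0.2673; e_2·v_3 = (-0.3483)·(-2) + 0.8865·(-3) + 0.1425·2 + 0.2691·(-3) = -2.4855.
u_3 = v_3 − 0.2673·e_1 + 2.4855·e_2 = (-2.7228, -0.7965, 2.5684, -2.2596).
‖u_3‖ = 4.4442, so e_3 = (-0.6127, -0.1792, 0.5779, -0.5084).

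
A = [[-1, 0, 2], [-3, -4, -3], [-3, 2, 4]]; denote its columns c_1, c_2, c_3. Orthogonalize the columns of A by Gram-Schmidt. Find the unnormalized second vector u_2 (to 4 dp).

u_2 = (0.3158, -3.0526, 2.9474)

c_1 = (-1, -3, -3); ‖c_1‖ = 4.3589, so e_1 = (-0.2294, -0.6882, -0.6882).
e_1·c_2 = (-0.2294)·0 + (-0.6882)·(-4) + (-0.6882)·2 = 1.3765.
u_2 = c_2 − 1.3765·e_1 = (0.3158, -3.0526, 2.9474).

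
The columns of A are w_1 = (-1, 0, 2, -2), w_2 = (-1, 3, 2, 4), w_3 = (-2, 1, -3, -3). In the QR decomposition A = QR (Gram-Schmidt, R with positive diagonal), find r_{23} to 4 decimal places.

w_1 = (-1, 0, 2, -2); ‖w_1‖ = 3.0000, so e_1 = (-0.3333, 0.0000, 0.6667, -0.6667).
e_1·w_2 = (-0.3333)·(-1) + 0.0000·3 + 0.6667·2 + (-0.6667)·4 = -1.0000.
u_2 = w_2 + 1.0000·e_1 = (-1.3333, 3.0000, 2.6667, 3.3333).
‖u_2‖ = 5.3852, so e_2 = (-0.2476, 0.5571, 0.4952, 0.6190).
r_{23} = e_2·w_3 = -2.2902.

r_{23} = -2.2902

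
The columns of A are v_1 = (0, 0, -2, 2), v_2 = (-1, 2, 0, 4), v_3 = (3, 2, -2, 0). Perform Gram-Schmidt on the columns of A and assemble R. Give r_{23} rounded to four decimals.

e_1 = v_1/‖v_1‖ = (0, 0, -2, 2)/2.8284 = (0.0000, 0.0000, -0.7071, 0.7071).
r_{12} = e_1·v_2 = 2.8284.
u_2 = v_2 − 2.8284·e_1 = (-1.0000, 2.0000, 2.0000, 2.0000).
‖u_2‖ = 3.6056, so e_2 = (-0.2774, 0.5547, 0.5547, 0.5547).
r_{23} = e_2·v_3 = -0.8321.

r_{23} = -0.8321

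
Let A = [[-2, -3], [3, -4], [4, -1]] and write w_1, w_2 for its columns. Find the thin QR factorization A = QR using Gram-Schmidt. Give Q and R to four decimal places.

q_1 = w_1/‖w_1‖ = (-2, 3, 4)/5.3852 = (-0.3714, 0.5571, 0.7428).
r_{12} = q_1·w_2 = -1.8570.
u_2 = w_2 + 1.8570·q_1 = (-3.6897, -2.9655, 0.3793).
‖u_2‖ = 4.7489, so q_2 = (-0.7770, -0.6245, 0.0799).

Q = [[-0.3714, -0.7770], [0.5571, -0.6245], [0.7428, 0.0799]], R = [[5.3852, -1.8570], [0.0000, 4.7489]]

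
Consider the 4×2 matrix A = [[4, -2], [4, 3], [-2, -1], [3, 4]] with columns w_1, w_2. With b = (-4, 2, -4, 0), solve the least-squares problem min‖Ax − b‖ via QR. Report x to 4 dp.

w_1 = (4, 4, -2, 3); ‖w_1‖ = 6.7082, so e_1 = (0.5963, 0.5963, -0.2981, 0.4472).
e_1·w_2 = 0.5963·(-2) + 0.5963·3 + (-0.2981)·(-1) + 0.4472·4 = 2.6833.
u_2 = w_2 − 2.6833·e_1 = (-3.6000, 1.4000, -0.2000, 2.8000).
‖u_2‖ = 4.7749, so e_2 = (-0.7539, 0.2932, -0.0419, 0.5864).
Qᵀb = (0.0000, 3.7697).
Back-substitute: x_2 = 3.7697/4.7749 = 0.7895.
x_1 = (0.0000 − 2.6833·0.7895)/6.7082 = -0.3158.

x = (-0.3158, 0.7895)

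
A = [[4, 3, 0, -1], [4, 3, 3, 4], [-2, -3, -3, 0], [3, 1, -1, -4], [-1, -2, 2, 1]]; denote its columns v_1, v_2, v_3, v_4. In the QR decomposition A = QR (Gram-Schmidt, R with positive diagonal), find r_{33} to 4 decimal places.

v_1 = (4, 4, -2, 3, -1); ‖v_1‖ = 6.7823, so e_1 = (0.5898, 0.5898, -0.2949, 0.4423, -0.1474).
e_1·v_2 = 0.5898·3 + 0.5898·3 + (-0.2949)·(-3) + 0.4423·1 + (-0.1474)·(-2) = 5.1605.
u_2 = v_2 − 5.1605·e_1 = (-0.0435, -0.0435, -1.4783, -1.2826, -1.2391).
‖u_2‖ = 2.3172, so e_2 = (-0.0188, -0.0188, -0.6379, -0.5535, -0.5347).
e_1·v_3 = 0.5898·0 + 0.5898·3 + (-0.2949)·(-3) + 0.4423·(-1) + (-0.1474)·2 = 1.9167; e_2·v_3 = (-0.0188)·0 + (-0.0188)·3 + (-0.6379)·(-3) + (-0.5535)·(-1) + (-0.5347)·2 = 1.3416.
u_3 = v_3 − 1.9167·e_1 − 1.3416·e_2 = (-1.1053, 1.8947, -1.5789, -1.1053, 3.0000).
r_{33} = ‖u_3‖ = 4.1864.

r_{33} = 4.1864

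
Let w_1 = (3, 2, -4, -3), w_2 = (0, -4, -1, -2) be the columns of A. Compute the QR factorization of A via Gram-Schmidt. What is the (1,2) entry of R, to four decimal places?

r_{12} = 0.3244

w_1 = (3, 2, -4, -3); ‖w_1‖ = 6.1644, so q_1 = (0.4867, 0.3244, -0.6489, -0.4867).
r_{12} = q_1·w_2 = 0.3244.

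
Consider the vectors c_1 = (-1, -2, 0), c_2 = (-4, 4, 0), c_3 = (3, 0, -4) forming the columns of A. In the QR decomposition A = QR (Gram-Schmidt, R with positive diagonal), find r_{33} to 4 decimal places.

r_{33} = 4.0000

c_1 = (-1, -2, 0); ‖c_1‖ = 2.2361, so e_1 = (-0.4472, -0.8944, 0.0000).
e_1·c_2 = (-0.4472)·(-4) + (-0.8944)·4 + 0.0000·0 = -1.7889.
u_2 = c_2 + 1.7889·e_1 = (-4.8000, 2.4000, 0.0000).
‖u_2‖ = 5.3666, so e_2 = (-0.8944, 0.4472, 0.0000).
e_1·c_3 = (-0.4472)·3 + (-0.8944)·0 + 0.0000·(-4) = -1.3416; e_2·c_3 = (-0.8944)·3 + 0.4472·0 + 0.0000·(-4) = -2.6833.
u_3 = c_3 + 1.3416·e_1 + 2.6833·e_2 = (0.0000, 0.0000, -4.0000).
r_{33} = ‖u_3‖ = 4.0000.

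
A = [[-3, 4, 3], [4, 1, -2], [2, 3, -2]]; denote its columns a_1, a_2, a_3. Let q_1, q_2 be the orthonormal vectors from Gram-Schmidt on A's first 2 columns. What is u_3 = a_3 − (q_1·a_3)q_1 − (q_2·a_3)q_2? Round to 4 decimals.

u_3 = (0.4533, 0.7707, -0.8613)

a_1 = (-3, 4, 2); ‖a_1‖ = 5.3852, so q_1 = (-0.5571, 0.7428, 0.3714).
q_1·a_2 = (-0.5571)·4 + 0.7428·1 + 0.3714·3 = -0.3714.
u_2 = a_2 + 0.3714·q_1 = (3.7931, 1.2759, 3.1379).
‖u_2‖ = 5.0855, so q_2 = (0.7459, 0.2509, 0.6170).
q_1·a_3 = (-0.5571)·3 + 0.7428·(-2) + 0.3714·(-2) = -3.8996; q_2·a_3 = 0.7459·3 + 0.2509·(-2) + 0.6170·(-2) = 0.5018.
u_3 = a_3 + 3.8996·q_1 − 0.5018·q_2 = (0.4533, 0.7707, -0.8613).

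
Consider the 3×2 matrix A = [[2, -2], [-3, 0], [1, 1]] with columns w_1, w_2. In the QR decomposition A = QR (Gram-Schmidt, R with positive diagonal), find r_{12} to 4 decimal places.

w_1 = (2, -3, 1); ‖w_1‖ = 3.7417, so e_1 = (0.5345, -0.8018, 0.2673).
r_{12} = e_1·w_2 = -0.8018.

r_{12} = -0.8018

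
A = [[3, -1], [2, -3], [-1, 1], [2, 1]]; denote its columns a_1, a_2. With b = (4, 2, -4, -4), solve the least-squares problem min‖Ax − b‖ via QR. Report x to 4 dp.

e_1 = a_1/‖a_1‖ = (3, 2, -1, 2)/4.2426 = (0.7071, 0.4714, -0.2357, 0.4714).
r_{12} = e_1·a_2 = -1.8856.
u_2 = a_2 + 1.8856·e_1 = (0.3333, -2.1111, 0.5556, 1.8889).
‖u_2‖ = 2.9059, so e_2 = (0.1147, -0.7265, 0.1912, 0.6500).
Qᵀb = (2.8284, -4.3589).
Back-substitute: x_2 = -4.3589/2.9059 = -1.5000.
x_1 = (2.8284 + 1.8856·(-1.5000))/4.2426 = 0.0000.

x = (0.0000, -1.5000)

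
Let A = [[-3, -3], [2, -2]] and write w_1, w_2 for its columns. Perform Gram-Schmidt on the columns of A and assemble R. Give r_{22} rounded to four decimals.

r_{22} = 3.3282

w_1 = (-3, 2); ‖w_1‖ = 3.6056, so q_1 = (-0.8321, 0.5547).
q_1·w_2 = (-0.8321)·(-3) + 0.5547·(-2) = 1.3868.
u_2 = w_2 − 1.3868·q_1 = (-1.8462, -2.7692).
r_{22} = ‖u_2‖ = 3.3282.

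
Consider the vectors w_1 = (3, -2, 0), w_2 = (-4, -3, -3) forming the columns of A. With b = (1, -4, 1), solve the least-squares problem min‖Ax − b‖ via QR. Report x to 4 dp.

x = (0.9951, 0.3227)

q_1 = w_1/‖w_1‖ = (3, -2, 0)/3.6056 = (0.8321, -0.5547, 0.0000).
r_{12} = q_1·w_2 = -1.6641.
u_2 = w_2 + 1.6641·q_1 = (-2.6154, -3.9231, -3.0000).
‖u_2‖ = 5.5884, so q_2 = (-0.4680, -0.7020, -0.5368).
Qᵀb = (3.0509, 1.8032).
Back-substitute: x_2 = 1.8032/5.5884 = 0.3227.
x_1 = (3.0509 + 1.6641·0.3227)/3.6056 = 0.9951.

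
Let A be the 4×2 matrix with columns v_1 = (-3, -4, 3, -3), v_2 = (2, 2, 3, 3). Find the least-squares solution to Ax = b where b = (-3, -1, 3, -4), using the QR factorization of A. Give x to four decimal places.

v_1 = (-3, -4, 3, -3); ‖v_1‖ = 6.5574, so e_1 = (-0.4575, -0.6100, 0.4575, -0.4575).
e_1·v_2 = (-0.4575)·2 + (-0.6100)·2 + 0.4575·3 + (-0.4575)·3 = -2.1350.
u_2 = v_2 + 2.1350·e_1 = (1.0233, 0.6977, 3.9767, 2.0233).
‖u_2‖ = 4.6305, so e_2 = (0.2210, 0.1507, 0.8588, 0.4369).
Qᵀb = (5.1850, 0.0151).
Back-substitute: x_2 = 0.0151/4.6305 = 0.0033.
x_1 = (5.1850 + 2.1350·0.0033)/6.5574 = 0.7918.

x = (0.7918, 0.0033)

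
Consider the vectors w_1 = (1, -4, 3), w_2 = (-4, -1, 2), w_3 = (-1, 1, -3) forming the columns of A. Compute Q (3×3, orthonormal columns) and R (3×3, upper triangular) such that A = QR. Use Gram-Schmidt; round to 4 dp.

Q = [[0.1961, -0.9553, -0.2214], [-0.7845, -0.0174, -0.6199], [0.5883, 0.2953, -0.7528]], R = [[5.0990, 1.1767, -2.7456], [0.0000, 4.4289, 0.0521], [0.0000, 0.0000, 1.8598]]

w_1 = (1, -4, 3); ‖w_1‖ = 5.0990, so q_1 = (0.1961, -0.7845, 0.5883).
q_1·w_2 = 0.1961·(-4) + (-0.7845)·(-1) + 0.5883·2 = 1.1767.
u_2 = w_2 − 1.1767·q_1 = (-4.2308, -0.0769, 1.3077).
‖u_2‖ = 4.4289, so q_2 = (-0.9553, -0.0174, 0.2953).
q_1·w_3 = 0.1961·(-1) + (-0.7845)·1 + 0.5883·(-3) = -2.7456; q_2·w_3 = (-0.9553)·(-1) + (-0.0174)·1 + 0.2953·(-3) = 0.0521.
u_3 = w_3 + 2.7456·q_1 − 0.0521·q_2 = (-0.4118, -1.1529, -1.4000).
‖u_3‖ = 1.8598, so q_3 = (-0.2214, -0.6199, -0.7528).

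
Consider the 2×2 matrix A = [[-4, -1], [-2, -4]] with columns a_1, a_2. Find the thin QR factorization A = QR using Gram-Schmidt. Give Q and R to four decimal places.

Q = [[-0.8944, 0.4472], [-0.4472, -0.8944]], R = [[4.4721, 2.6833], [0.0000, 3.1305]]

e_1 = a_1/‖a_1‖ = (-4, -2)/4.4721 = (-0.8944, -0.4472).
r_{12} = e_1·a_2 = 2.6833.
u_2 = a_2 − 2.6833·e_1 = (1.4000, -2.8000).
‖u_2‖ = 3.1305, so e_2 = (0.4472, -0.8944).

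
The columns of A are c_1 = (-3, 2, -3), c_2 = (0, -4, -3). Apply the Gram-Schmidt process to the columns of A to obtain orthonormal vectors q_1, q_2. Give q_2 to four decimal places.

q_1 = c_1/‖c_1‖ = (-3, 2, -3)/4.6904 = (-0.6396, 0.4264, -0.6396).
r_{12} = q_1·c_2 = 0.2132.
u_2 = c_2 − 0.2132·q_1 = (0.1364, -4.0909, -2.8636).
‖u_2‖ = 4.9955, so q_2 = (0.0273, -0.8189, -0.5732).

q_2 = (0.0273, -0.8189, -0.5732)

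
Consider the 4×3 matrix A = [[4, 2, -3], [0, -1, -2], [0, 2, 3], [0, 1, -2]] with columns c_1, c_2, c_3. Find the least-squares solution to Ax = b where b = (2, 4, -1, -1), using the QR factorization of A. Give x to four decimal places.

c_1 = (4, 0, 0, 0); ‖c_1‖ = 4.0000, so e_1 = (1.0000, 0.0000, 0.0000, 0.0000).
e_1·c_2 = 1.0000·2 + 0.0000·(-1) + 0.0000·2 + 0.0000·1 = 2.0000.
u_2 = c_2 − 2.0000·e_1 = (0.0000, -1.0000, 2.0000, 1.0000).
‖u_2‖ = 2.4495, so e_2 = (0.0000, -0.4082, 0.8165, 0.4082).
e_1·c_3 = 1.0000·(-3) + 0.0000·(-2) + 0.0000·3 + 0.0000·(-2) = -3.0000; e_2·c_3 = 0.0000·(-3) + (-0.4082)·(-2) + 0.8165·3 + 0.4082·(-2) = 2.4495.
u_3 = c_3 + 3.0000·e_1 − 2.4495·e_2 = (0.0000, -1.0000, 1.0000, -3.0000).
‖u_3‖ = 3.3166, so e_3 = (0.0000, -0.3015, 0.3015, -0.9045).
Qᵀb = (2.0000, -2.8577, -0.6030).
Back-substitute: x_3 = -0.6030/3.3166 = -0.1818.
x_2 = (-2.8577 − 2.4495·(-0.1818))/2.4495 = -0.9848.
x_1 = (2.0000 − 2.0000·(-0.9848) + 3.0000·(-0.1818))/4.0000 = 0.8561.

x = (0.8561, -0.9848, -0.1818)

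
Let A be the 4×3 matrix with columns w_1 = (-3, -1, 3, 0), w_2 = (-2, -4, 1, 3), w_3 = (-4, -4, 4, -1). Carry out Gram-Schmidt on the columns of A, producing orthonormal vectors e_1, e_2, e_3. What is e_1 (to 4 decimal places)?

w_1 = (-3, -1, 3, 0); ‖w_1‖ = 4.3589, so e_1 = (-0.6882, -0.2294, 0.6882, 0.0000).

e_1 = (-0.6882, -0.2294, 0.6882, 0.0000)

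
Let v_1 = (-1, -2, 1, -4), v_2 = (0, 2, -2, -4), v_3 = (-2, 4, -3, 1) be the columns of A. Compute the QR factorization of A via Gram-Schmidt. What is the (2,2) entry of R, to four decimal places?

r_{22} = 4.4107

v_1 = (-1, -2, 1, -4); ‖v_1‖ = 4.6904, so q_1 = (-0.2132, -0.4264, 0.2132, -0.8528).
q_1·v_2 = (-0.2132)·0 + (-0.4264)·2 + 0.2132·(-2) + (-0.8528)·(-4) = 2.1320.
u_2 = v_2 − 2.1320·q_1 = (0.4545, 2.9091, -2.4545, -2.1818).
r_{22} = ‖u_2‖ = 4.4107.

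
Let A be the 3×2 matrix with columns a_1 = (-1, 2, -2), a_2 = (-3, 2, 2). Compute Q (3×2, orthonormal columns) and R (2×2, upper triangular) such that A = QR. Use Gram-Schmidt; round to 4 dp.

Q = [[-0.3333, -0.6667], [0.6667, 0.3333], [-0.6667, 0.6667]], R = [[3.0000, 1.0000], [0.0000, 4.0000]]

a_1 = (-1, 2, -2); ‖a_1‖ = 3.0000, so e_1 = (-0.3333, 0.6667, -0.6667).
e_1·a_2 = (-0.3333)·(-3) + 0.6667·2 + (-0.6667)·2 = 1.0000.
u_2 = a_2 − 1.0000·e_1 = (-2.6667, 1.3333, 2.6667).
‖u_2‖ = 4.0000, so e_2 = (-0.6667, 0.3333, 0.6667).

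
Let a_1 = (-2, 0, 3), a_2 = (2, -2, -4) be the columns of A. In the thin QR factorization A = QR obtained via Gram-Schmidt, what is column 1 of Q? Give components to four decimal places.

e_1 = (-0.5547, 0.0000, 0.8321)

a_1 = (-2, 0, 3); ‖a_1‖ = 3.6056, so e_1 = (-0.5547, 0.0000, 0.8321).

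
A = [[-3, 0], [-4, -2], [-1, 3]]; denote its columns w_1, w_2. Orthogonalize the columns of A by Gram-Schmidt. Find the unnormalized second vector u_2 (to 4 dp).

u_2 = (0.5769, -1.2308, 3.1923)

w_1 = (-3, -4, -1); ‖w_1‖ = 5.0990, so e_1 = (-0.5883, -0.7845, -0.1961).
e_1·w_2 = (-0.5883)·0 + (-0.7845)·(-2) + (-0.1961)·3 = 0.9806.
u_2 = w_2 − 0.9806·e_1 = (0.5769, -1.2308, 3.1923).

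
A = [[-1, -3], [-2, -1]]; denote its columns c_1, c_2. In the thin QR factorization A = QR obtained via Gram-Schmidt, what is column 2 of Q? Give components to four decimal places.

c_1 = (-1, -2); ‖c_1‖ = 2.2361, so q_1 = (-0.4472, -0.8944).
q_1·c_2 = (-0.4472)·(-3) + (-0.8944)·(-1) = 2.2361.
u_2 = c_2 − 2.2361·q_1 = (-2.0000, 1.0000).
‖u_2‖ = 2.2361, so q_2 = (-0.8944, 0.4472).

q_2 = (-0.8944, 0.4472)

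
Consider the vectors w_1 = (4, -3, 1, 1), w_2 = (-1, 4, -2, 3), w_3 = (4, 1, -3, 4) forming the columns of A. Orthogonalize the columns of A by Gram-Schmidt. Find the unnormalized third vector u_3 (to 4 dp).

u_3 = (0.4718, -0.2205, -1.8000, -0.7487)

w_1 = (4, -3, 1, 1); ‖w_1‖ = 5.1962, so q_1 = (0.7698, -0.5774, 0.1925, 0.1925).
q_1·w_2 = 0.7698·(-1) + (-0.5774)·4 + 0.1925·(-2) + 0.1925·3 = -2.8868.
u_2 = w_2 + 2.8868·q_1 = (1.2222, 2.3333, -1.4444, 3.5556).
‖u_2‖ = 4.6547, so q_2 = (0.2626, 0.5013, -0.3103, 0.7639).
q_1·w_3 = 0.7698·4 + (-0.5774)·1 + 0.1925·(-3) + 0.1925·4 = 2.6943; q_2·w_3 = 0.2626·4 + 0.5013·1 + (-0.3103)·(-3) + 0.7639·4 = 5.5380.
u_3 = w_3 − 2.6943·q_1 − 5.5380·q_2 = (0.4718, -0.2205, -1.8000, -0.7487).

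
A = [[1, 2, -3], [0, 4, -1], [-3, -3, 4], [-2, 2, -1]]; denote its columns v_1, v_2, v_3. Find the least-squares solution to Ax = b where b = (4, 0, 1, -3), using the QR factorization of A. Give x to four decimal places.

v_1 = (1, 0, -3, -2); ‖v_1‖ = 3.7417, so e_1 = (0.2673, 0.0000, -0.8018, -0.5345).
e_1·v_2 = 0.2673·2 + 0.0000·4 + (-0.8018)·(-3) + (-0.5345)·2 = 1.8708.
u_2 = v_2 − 1.8708·e_1 = (1.5000, 4.0000, -1.5000, 3.0000).
‖u_2‖ = 5.4314, so e_2 = (0.2762, 0.7365, -0.2762, 0.5523).
e_1·v_3 = 0.2673·(-3) + 0.0000·(-1) + (-0.8018)·4 + (-0.5345)·(-1) = -3.4744; e_2·v_3 = 0.2762·(-3) + 0.7365·(-1) + (-0.2762)·4 + 0.5523·(-1) = -3.2220.
u_3 = v_3 + 3.4744·e_1 + 3.2220·e_2 = (-1.1816, 1.3729, 0.3245, -1.0775).
‖u_3‖ = 2.1324, so e_3 = (-0.5541, 0.6438, 0.1522, -0.5053).
Qᵀb = (1.8708, -0.8285, -0.5484).
Back-substitute: x_3 = -0.5484/2.1324 = -0.2572.
x_2 = (-0.8285 + 3.2220·(-0.2572))/5.4314 = -0.3051.
x_1 = (1.8708 − 1.8708·(-0.3051) + 3.4744·(-0.2572))/3.7417 = 0.4137.

x = (0.4137, -0.3051, -0.2572)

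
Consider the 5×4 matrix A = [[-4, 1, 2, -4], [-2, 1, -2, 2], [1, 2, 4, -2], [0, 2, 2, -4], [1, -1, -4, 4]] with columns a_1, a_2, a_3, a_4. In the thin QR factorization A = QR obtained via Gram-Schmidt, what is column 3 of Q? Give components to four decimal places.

a_1 = (-4, -2, 1, 0, 1); ‖a_1‖ = 4.6904, so e_1 = (-0.8528, -0.4264, 0.2132, 0.0000, 0.2132).
e_1·a_2 = (-0.8528)·1 + (-0.4264)·1 + 0.2132·2 + 0.0000·2 + 0.2132·(-1) = -1.0660.
u_2 = a_2 + 1.0660·e_1 = (0.0909, 0.5455, 2.2273, 2.0000, -0.7727).
‖u_2‖ = 3.1406, so e_2 = (0.0289, 0.1737, 0.7092, 0.6368, -0.2460).
e_1·a_3 = (-0.8528)·2 + (-0.4264)·(-2) + 0.2132·4 + 0.0000·2 + 0.2132·(-4) = -0.8528; e_2·a_3 = 0.0289·2 + 0.1737·(-2) + 0.7092·4 + 0.6368·2 + (-0.2460)·(-4) = 4.8050.
u_3 = a_3 + 0.8528·e_1 − 4.8050·e_2 = (1.1336, -3.1982, 0.7742, -1.0599, -2.6359).
‖u_3‖ = 4.4927, so e_3 = (0.2523, -0.7119, 0.1723, -0.2359, -0.5867).

e_3 = (0.2523, -0.7119, 0.1723, -0.2359, -0.5867)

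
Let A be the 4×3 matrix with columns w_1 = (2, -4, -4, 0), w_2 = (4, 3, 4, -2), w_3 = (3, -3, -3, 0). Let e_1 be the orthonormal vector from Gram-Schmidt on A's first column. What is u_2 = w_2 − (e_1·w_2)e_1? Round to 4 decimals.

u_2 = (5.1111, 0.7778, 1.7778, -2.0000)

w_1 = (2, -4, -4, 0); ‖w_1‖ = 6.0000, so e_1 = (0.3333, -0.6667, -0.6667, 0.0000).
e_1·w_2 = 0.3333·4 + (-0.6667)·3 + (-0.6667)·4 + 0.0000·(-2) = -3.3333.
u_2 = w_2 + 3.3333·e_1 = (5.1111, 0.7778, 1.7778, -2.0000).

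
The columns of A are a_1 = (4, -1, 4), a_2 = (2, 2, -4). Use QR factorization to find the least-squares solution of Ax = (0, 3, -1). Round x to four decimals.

x = (-0.0983, 0.3757)

q_1 = a_1/‖a_1‖ = (4, -1, 4)/5.7446 = (0.6963, -0.1741, 0.6963).
r_{12} = q_1·a_2 = -1.7408.
u_2 = a_2 + 1.7408·q_1 = (3.2121, 1.6970, -2.7879).
‖u_2‖ = 4.5793, so q_2 = (0.7014, 0.3706, -0.6088).
Qᵀb = (-1.2185, 1.7205).
Back-substitute: x_2 = 1.7205/4.5793 = 0.3757.
x_1 = (-1.2185 + 1.7408·0.3757)/5.7446 = -0.0983.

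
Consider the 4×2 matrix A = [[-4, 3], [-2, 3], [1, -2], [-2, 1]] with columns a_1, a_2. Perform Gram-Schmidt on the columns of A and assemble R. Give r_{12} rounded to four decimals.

r_{12} = -4.4000

e_1 = a_1/‖a_1‖ = (-4, -2, 1, -2)/5.0000 = (-0.8000, -0.4000, 0.2000, -0.4000).
r_{12} = e_1·a_2 = -4.4000.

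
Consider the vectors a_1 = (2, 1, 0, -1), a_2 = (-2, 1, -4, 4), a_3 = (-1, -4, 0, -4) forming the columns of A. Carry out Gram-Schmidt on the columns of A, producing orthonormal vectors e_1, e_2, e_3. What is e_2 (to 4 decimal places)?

e_2 = (0.0621, 0.4035, -0.7449, 0.5277)

e_1 = a_1/‖a_1‖ = (2, 1, 0, -1)/2.4495 = (0.8165, 0.4082, 0.0000, -0.4082).
r_{12} = e_1·a_2 = -2.8577.
u_2 = a_2 + 2.8577·e_1 = (0.3333, 2.1667, -4.0000, 2.8333).
‖u_2‖ = 5.3697, so e_2 = (0.0621, 0.4035, -0.7449, 0.5277).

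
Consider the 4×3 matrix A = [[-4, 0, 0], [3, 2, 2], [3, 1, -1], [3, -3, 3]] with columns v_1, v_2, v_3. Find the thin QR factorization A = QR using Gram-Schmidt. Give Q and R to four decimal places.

Q = [[-0.6100, 0.0000, 0.3927], [0.4575, 0.5345, 0.7106], [0.4575, 0.2673, -0.4956], [0.4575, -0.8018, 0.3086]], R = [[6.5574, 0.0000, 1.8300], [0.0000, 3.7417, -1.6036], [0.0000, 0.0000, 2.8425]]

v_1 = (-4, 3, 3, 3); ‖v_1‖ = 6.5574, so q_1 = (-0.6100, 0.4575, 0.4575, 0.4575).
q_1·v_2 = (-0.6100)·0 + 0.4575·2 + 0.4575·1 + 0.4575·(-3) = 0.0000.
u_2 = v_2 − 0.0000·q_1 = (0.0000, 2.0000, 1.0000, -3.0000).
‖u_2‖ = 3.7417, so q_2 = (0.0000, 0.5345, 0.2673, -0.8018).
q_1·v_3 = (-0.6100)·0 + 0.4575·2 + 0.4575·(-1) + 0.4575·3 = 1.8300; q_2·v_3 = 0.0000·0 + 0.5345·2 + 0.2673·(-1) + (-0.8018)·3 = -1.6036.
u_3 = v_3 − 1.8300·q_1 + 1.6036·q_2 = (1.1163, 2.0199, -1.4086, 0.8771).
‖u_3‖ = 2.8425, so q_3 = (0.3927, 0.7106, -0.4956, 0.3086).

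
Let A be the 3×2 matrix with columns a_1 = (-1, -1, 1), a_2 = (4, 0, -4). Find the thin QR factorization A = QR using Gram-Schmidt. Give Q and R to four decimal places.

e_1 = a_1/‖a_1‖ = (-1, -1, 1)/1.7321 = (-0.5774, -0.5774, 0.5774).
r_{12} = e_1·a_2 = -4.6188.
u_2 = a_2 + 4.6188·e_1 = (1.3333, -2.6667, -1.3333).
‖u_2‖ = 3.2660, so e_2 = (0.4082, -0.8165, -0.4082).

Q = [[-0.5774, 0.4082], [-0.5774, -0.8165], [0.5774, -0.4082]], R = [[1.7321, -4.6188], [0.0000, 3.2660]]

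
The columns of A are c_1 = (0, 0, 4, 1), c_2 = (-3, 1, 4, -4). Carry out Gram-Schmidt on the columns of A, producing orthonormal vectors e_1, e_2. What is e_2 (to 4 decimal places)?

e_2 = (-0.5181, 0.1727, 0.2032, -0.8127)

c_1 = (0, 0, 4, 1); ‖c_1‖ = 4.1231, so e_1 = (0.0000, 0.0000, 0.9701, 0.2425).
e_1·c_2 = 0.0000·(-3) + 0.0000·1 + 0.9701·4 + 0.2425·(-4) = 2.9104.
u_2 = c_2 − 2.9104·e_1 = (-3.0000, 1.0000, 1.1765, -4.7059).
‖u_2‖ = 5.7905, so e_2 = (-0.5181, 0.1727, 0.2032, -0.8127).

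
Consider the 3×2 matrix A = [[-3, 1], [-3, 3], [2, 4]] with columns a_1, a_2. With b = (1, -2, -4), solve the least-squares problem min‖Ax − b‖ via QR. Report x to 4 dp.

x = (-0.3849, -0.8669)

a_1 = (-3, -3, 2); ‖a_1‖ = 4.6904, so e_1 = (-0.6396, -0.6396, 0.4264).
e_1·a_2 = (-0.6396)·1 + (-0.6396)·3 + 0.4264·4 = -0.8528.
u_2 = a_2 + 0.8528·e_1 = (0.4545, 2.4545, 4.3636).
‖u_2‖ = 5.0272, so e_2 = (0.0904, 0.4883, 0.8680).
Qᵀb = (-1.0660, -4.3581).
Back-substitute: x_2 = -4.3581/5.0272 = -0.8669.
x_1 = (-1.0660 + 0.8528·(-0.8669))/4.6904 = -0.3849.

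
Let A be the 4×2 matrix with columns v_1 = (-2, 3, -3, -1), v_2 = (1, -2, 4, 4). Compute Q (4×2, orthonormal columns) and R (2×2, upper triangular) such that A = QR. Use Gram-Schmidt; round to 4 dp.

v_1 = (-2, 3, -3, -1); ‖v_1‖ = 4.7958, so e_1 = (-0.4170, 0.6255, -0.6255, -0.2085).
e_1·v_2 = (-0.4170)·1 + 0.6255·(-2) + (-0.6255)·4 + (-0.2085)·4 = -5.0043.
u_2 = v_2 + 5.0043·e_1 = (-1.0870, 1.1304, 0.8696, 2.9565).
‖u_2‖ = 3.4578, so e_2 = (-0.3143, 0.3269, 0.2515, 0.8550).

Q = [[-0.4170, -0.3143], [0.6255, 0.3269], [-0.6255, 0.2515], [-0.2085, 0.8550]], R = [[4.7958, -5.0043], [0.0000, 3.4578]]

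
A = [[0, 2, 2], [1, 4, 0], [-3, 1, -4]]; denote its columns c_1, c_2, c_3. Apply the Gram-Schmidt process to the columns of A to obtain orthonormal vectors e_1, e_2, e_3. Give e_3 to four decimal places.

c_1 = (0, 1, -3); ‖c_1‖ = 3.1623, so e_1 = (0.0000, 0.3162, -0.9487).
e_1·c_2 = 0.0000·2 + 0.3162·4 + (-0.9487)·1 = 0.3162.
u_2 = c_2 − 0.3162·e_1 = (2.0000, 3.9000, 1.3000).
‖u_2‖ = 4.5717, so e_2 = (0.4375, 0.8531, 0.2844).
e_1·c_3 = 0.0000·2 + 0.3162·0 + (-0.9487)·(-4) = 3.7947; e_2·c_3 = 0.4375·2 + 0.8531·0 + 0.2844·(-4) = -0.2625.
u_3 = c_3 − 3.7947·e_1 + 0.2625·e_2 = (2.1148, -0.9761, -0.3254).
‖u_3‖ = 2.3518, so e_3 = (0.8992, -0.4150, -0.1383).

e_3 = (0.8992, -0.4150, -0.1383)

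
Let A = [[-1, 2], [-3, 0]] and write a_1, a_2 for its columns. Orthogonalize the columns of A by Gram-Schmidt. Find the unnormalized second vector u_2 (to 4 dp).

u_2 = (1.8000, -0.6000)

e_1 = a_1/‖a_1‖ = (-1, -3)/3.1623 = (-0.3162, -0.9487).
r_{12} = e_1·a_2 = -0.6325.
u_2 = a_2 + 0.6325·e_1 = (1.8000, -0.6000).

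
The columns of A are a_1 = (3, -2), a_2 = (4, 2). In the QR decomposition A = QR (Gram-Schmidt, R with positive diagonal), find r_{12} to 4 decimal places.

a_1 = (3, -2); ‖a_1‖ = 3.6056, so q_1 = (0.8321, -0.5547).
r_{12} = q_1·a_2 = 2.2188.

r_{12} = 2.2188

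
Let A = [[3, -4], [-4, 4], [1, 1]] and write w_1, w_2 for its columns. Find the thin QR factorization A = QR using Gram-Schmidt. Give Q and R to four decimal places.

w_1 = (3, -4, 1); ‖w_1‖ = 5.0990, so q_1 = (0.5883, -0.7845, 0.1961).
q_1·w_2 = 0.5883·(-4) + (-0.7845)·4 + 0.1961·1 = -5.2951.
u_2 = w_2 + 5.2951·q_1 = (-0.8846, -0.1538, 2.0385).
‖u_2‖ = 2.2275, so q_2 = (-0.3971, -0.0691, 0.9152).

Q = [[0.5883, -0.3971], [-0.7845, -0.0691], [0.1961, 0.9152]], R = [[5.0990, -5.2951], [0.0000, 2.2275]]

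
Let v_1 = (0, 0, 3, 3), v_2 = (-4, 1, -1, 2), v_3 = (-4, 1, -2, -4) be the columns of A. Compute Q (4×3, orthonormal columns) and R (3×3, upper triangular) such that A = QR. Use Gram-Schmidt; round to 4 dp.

Q = [[0.0000, -0.8627, -0.4438], [0.0000, 0.2157, 0.1110], [0.7071, -0.3235, 0.6288], [0.7071, 0.3235, -0.6288]], R = [[4.2426, 0.7071, -4.2426], [0.0000, 4.6368, 3.0193], [0.0000, 0.0000, 3.1438]]

e_1 = v_1/‖v_1‖ = (0, 0, 3, 3)/4.2426 = (0.0000, 0.0000, 0.7071, 0.7071).
r_{12} = e_1·v_2 = 0.7071.
u_2 = v_2 − 0.7071·e_1 = (-4.0000, 1.0000, -1.5000, 1.5000).
‖u_2‖ = 4.6368, so e_2 = (-0.8627, 0.2157, -0.3235, 0.3235).
r_{13} = e_1·v_3 = -4.2426; r_{23} = e_2·v_3 = 3.0193.
u_3 = v_3 + 4.2426·e_1 − 3.0193·e_2 = (-1.3953, 0.3488, 1.9767, -1.9767).
‖u_3‖ = 3.1438, so e_3 = (-0.4438, 0.1110, 0.6288, -0.6288).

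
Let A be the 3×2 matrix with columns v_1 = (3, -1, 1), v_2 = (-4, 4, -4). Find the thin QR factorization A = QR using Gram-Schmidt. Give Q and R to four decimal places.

Q = [[0.9045, 0.4264], [-0.3015, 0.6396], [0.3015, -0.6396]], R = [[3.3166, -6.0302], [0.0000, 3.4112]]

v_1 = (3, -1, 1); ‖v_1‖ = 3.3166, so q_1 = (0.9045, -0.3015, 0.3015).
q_1·v_2 = 0.9045·(-4) + (-0.3015)·4 + 0.3015·(-4) = -6.0302.
u_2 = v_2 + 6.0302·q_1 = (1.4545, 2.1818, -2.1818).
‖u_2‖ = 3.4112, so q_2 = (0.4264, 0.6396, -0.6396).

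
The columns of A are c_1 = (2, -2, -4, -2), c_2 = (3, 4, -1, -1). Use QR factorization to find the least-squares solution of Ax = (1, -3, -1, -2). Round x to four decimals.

c_1 = (2, -2, -4, -2); ‖c_1‖ = 5.2915, so q_1 = (0.3780, -0.3780, -0.7559, -0.3780).
q_1·c_2 = 0.3780·3 + (-0.3780)·4 + (-0.7559)·(-1) + (-0.3780)·(-1) = 0.7559.
u_2 = c_2 − 0.7559·q_1 = (2.7143, 4.2857, -0.4286, -0.7143).
‖u_2‖ = 5.1409, so q_2 = (0.5280, 0.8337, -0.0834, -0.1389).
Qᵀb = (3.0237, -1.6117).
Back-substitute: x_2 = -1.6117/5.1409 = -0.3135.
x_1 = (3.0237 − 0.7559·(-0.3135))/5.2915 = 0.6162.

x = (0.6162, -0.3135)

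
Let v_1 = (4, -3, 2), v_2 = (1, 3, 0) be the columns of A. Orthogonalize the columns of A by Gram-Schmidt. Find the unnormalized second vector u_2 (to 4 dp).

v_1 = (4, -3, 2); ‖v_1‖ = 5.3852, so q_1 = (0.7428, -0.5571, 0.3714).
q_1·v_2 = 0.7428·1 + (-0.5571)·3 + 0.3714·0 = -0.9285.
u_2 = v_2 + 0.9285·q_1 = (1.6897, 2.4828, 0.3448).

u_2 = (1.6897, 2.4828, 0.3448)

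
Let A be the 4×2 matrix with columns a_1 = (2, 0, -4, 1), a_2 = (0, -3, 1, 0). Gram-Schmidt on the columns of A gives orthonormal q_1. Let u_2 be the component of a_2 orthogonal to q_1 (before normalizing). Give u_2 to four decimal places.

a_1 = (2, 0, -4, 1); ‖a_1‖ = 4.5826, so q_1 = (0.4364, 0.0000, -0.8729, 0.2182).
q_1·a_2 = 0.4364·0 + 0.0000·(-3) + (-0.8729)·1 + 0.2182·0 = -0.8729.
u_2 = a_2 + 0.8729·q_1 = (0.3810, -3.0000, 0.2381, 0.1905).

u_2 = (0.3810, -3.0000, 0.2381, 0.1905)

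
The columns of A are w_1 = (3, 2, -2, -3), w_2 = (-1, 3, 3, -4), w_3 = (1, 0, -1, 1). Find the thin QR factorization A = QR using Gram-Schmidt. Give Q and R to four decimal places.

Q = [[0.5883, -0.3610, 0.3093], [0.3922, 0.4087, 0.6885], [-0.3922, 0.6539, 0.2324], [-0.5883, -0.5245, 0.6134]], R = [[5.0990, 1.7650, 0.3922], [0.0000, 5.6466, -1.5394], [0.0000, 0.0000, 0.6903]]

q_1 = w_1/‖w_1‖ = (3, 2, -2, -3)/5.0990 = (0.5883, 0.3922, -0.3922, -0.5883).
r_{12} = q_1·w_2 = 1.7650.
u_2 = w_2 − 1.7650·q_1 = (-2.0385, 2.3077, 3.6923, -2.9615).
‖u_2‖ = 5.6466, so q_2 = (-0.3610, 0.4087, 0.6539, -0.5245).
r_{13} = q_1·w_3 = 0.3922; r_{23} = q_2·w_3 = -1.5394.
u_3 = w_3 − 0.3922·q_1 + 1.5394·q_2 = (0.2135, 0.4753, 0.1604, 0.4234).
‖u_3‖ = 0.6903, so q_3 = (0.3093, 0.6885, 0.2324, 0.6134).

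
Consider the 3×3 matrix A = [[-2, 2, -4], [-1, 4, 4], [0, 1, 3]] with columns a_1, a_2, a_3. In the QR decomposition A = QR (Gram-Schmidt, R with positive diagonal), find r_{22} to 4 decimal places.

a_1 = (-2, -1, 0); ‖a_1‖ = 2.2361, so q_1 = (-0.8944, -0.4472, 0.0000).
q_1·a_2 = (-0.8944)·2 + (-0.4472)·4 + 0.0000·1 = -3.5777.
u_2 = a_2 + 3.5777·q_1 = (-1.2000, 2.4000, 1.0000).
r_{22} = ‖u_2‖ = 2.8636.

r_{22} = 2.8636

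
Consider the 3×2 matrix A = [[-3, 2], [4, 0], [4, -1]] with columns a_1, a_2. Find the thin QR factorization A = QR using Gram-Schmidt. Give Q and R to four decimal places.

a_1 = (-3, 4, 4); ‖a_1‖ = 6.4031, so q_1 = (-0.4685, 0.6247, 0.6247).
q_1·a_2 = (-0.4685)·2 + 0.6247·0 + 0.6247·(-1) = -1.5617.
u_2 = a_2 + 1.5617·q_1 = (1.2683, 0.9756, -0.0244).
‖u_2‖ = 1.6003, so q_2 = (0.7925, 0.6096, -0.0152).

Q = [[-0.4685, 0.7925], [0.6247, 0.6096], [0.6247, -0.0152]], R = [[6.4031, -1.5617], [0.0000, 1.6003]]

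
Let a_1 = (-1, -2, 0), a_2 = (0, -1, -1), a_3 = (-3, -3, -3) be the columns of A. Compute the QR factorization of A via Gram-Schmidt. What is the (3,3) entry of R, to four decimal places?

r_{33} = 2.4495

a_1 = (-1, -2, 0); ‖a_1‖ = 2.2361, so e_1 = (-0.4472, -0.8944, 0.0000).
e_1·a_2 = (-0.4472)·0 + (-0.8944)·(-1) + 0.0000·(-1) = 0.8944.
u_2 = a_2 − 0.8944·e_1 = (0.4000, -0.2000, -1.0000).
‖u_2‖ = 1.0954, so e_2 = (0.3651, -0.1826, -0.9129).
e_1·a_3 = (-0.4472)·(-3) + (-0.8944)·(-3) + 0.0000·(-3) = 4.0249; e_2·a_3 = 0.3651·(-3) + (-0.1826)·(-3) + (-0.9129)·(-3) = 2.1909.
u_3 = a_3 − 4.0249·e_1 − 2.1909·e_2 = (-2.0000, 1.0000, -1.0000).
r_{33} = ‖u_3‖ = 2.4495.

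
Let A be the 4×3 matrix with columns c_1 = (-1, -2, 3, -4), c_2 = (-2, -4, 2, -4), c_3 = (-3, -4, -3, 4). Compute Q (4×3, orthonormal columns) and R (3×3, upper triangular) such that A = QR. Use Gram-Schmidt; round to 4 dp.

c_1 = (-1, -2, 3, -4); ‖c_1‖ = 5.4772, so e_1 = (-0.1826, -0.3651, 0.5477, -0.7303).
e_1·c_2 = (-0.1826)·(-2) + (-0.3651)·(-4) + 0.5477·2 + (-0.7303)·(-4) = 5.8424.
u_2 = c_2 − 5.8424·e_1 = (-0.9333, -1.8667, -1.2000, 0.2667).
‖u_2‖ = 2.4221, so e_2 = (-0.3853, -0.7707, -0.4954, 0.1101).
e_1·c_3 = (-0.1826)·(-3) + (-0.3651)·(-4) + 0.5477·(-3) + (-0.7303)·4 = -2.5560; e_2·c_3 = (-0.3853)·(-3) + (-0.7707)·(-4) + (-0.4954)·(-3) + 0.1101·4 = 6.1654.
u_3 = c_3 + 2.5560·e_1 − 6.1654·e_2 = (-1.0909, -0.1818, 1.4545, 1.4545).
‖u_3‖ = 2.3355, so e_3 = (-0.4671, -0.0778, 0.6228, 0.6228).

Q = [[-0.1826, -0.3853, -0.4671], [-0.3651, -0.7707, -0.0778], [0.5477, -0.4954, 0.6228], [-0.7303, 0.1101, 0.6228]], R = [[5.4772, 5.8424, -2.5560], [0.0000, 2.4221, 6.1654], [0.0000, 0.0000, 2.3355]]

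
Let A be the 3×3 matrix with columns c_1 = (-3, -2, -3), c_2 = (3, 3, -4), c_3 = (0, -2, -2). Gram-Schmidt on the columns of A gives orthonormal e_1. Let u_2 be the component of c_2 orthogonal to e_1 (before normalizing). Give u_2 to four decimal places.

u_2 = (2.5909, 2.7273, -4.4091)

c_1 = (-3, -2, -3); ‖c_1‖ = 4.6904, so e_1 = (-0.6396, -0.4264, -0.6396).
e_1·c_2 = (-0.6396)·3 + (-0.4264)·3 + (-0.6396)·(-4) = -0.6396.
u_2 = c_2 + 0.6396·e_1 = (2.5909, 2.7273, -4.4091).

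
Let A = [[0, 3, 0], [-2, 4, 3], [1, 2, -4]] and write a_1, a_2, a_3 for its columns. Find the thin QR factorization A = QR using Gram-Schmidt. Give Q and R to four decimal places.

a_1 = (0, -2, 1); ‖a_1‖ = 2.2361, so e_1 = (0.0000, -0.8944, 0.4472).
e_1·a_2 = 0.0000·3 + (-0.8944)·4 + 0.4472·2 = -2.6833.
u_2 = a_2 + 2.6833·e_1 = (3.0000, 1.6000, 3.2000).
‖u_2‖ = 4.6690, so e_2 = (0.6425, 0.3427, 0.6854).
e_1·a_3 = 0.0000·0 + (-0.8944)·3 + 0.4472·(-4) = -4.4721; e_2·a_3 = 0.6425·0 + 0.3427·3 + 0.6854·(-4) = -1.7134.
u_3 = a_3 + 4.4721·e_1 + 1.7134·e_2 = (1.1009, -0.4128, -0.8257).
‖u_3‖ = 1.4367, so e_3 = (0.7663, -0.2873, -0.5747).

Q = [[0.0000, 0.6425, 0.7663], [-0.8944, 0.3427, -0.2873], [0.4472, 0.6854, -0.5747]], R = [[2.2361, -2.6833, -4.4721], [0.0000, 4.6690, -1.7134], [0.0000, 0.0000, 1.4367]]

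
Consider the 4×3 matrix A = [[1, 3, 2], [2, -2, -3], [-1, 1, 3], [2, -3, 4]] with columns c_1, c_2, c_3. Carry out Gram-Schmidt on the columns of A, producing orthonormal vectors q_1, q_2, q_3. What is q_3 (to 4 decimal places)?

c_1 = (1, 2, -1, 2); ‖c_1‖ = 3.1623, so q_1 = (0.3162, 0.6325, -0.3162, 0.6325).
q_1·c_2 = 0.3162·3 + 0.6325·(-2) + (-0.3162)·1 + 0.6325·(-3) = -2.5298.
u_2 = c_2 + 2.5298·q_1 = (3.8000, -0.4000, 0.2000, -1.4000).
‖u_2‖ = 4.0743, so q_2 = (0.9327, -0.0982, 0.0491, -0.3436).
q_1·c_3 = 0.3162·2 + 0.6325·(-3) + (-0.3162)·3 + 0.6325·4 = 0.3162; q_2·c_3 = 0.9327·2 + (-0.0982)·(-3) + 0.0491·3 + (-0.3436)·4 = 0.9327.
u_3 = c_3 − 0.3162·q_1 − 0.9327·q_2 = (1.0301, -3.1084, 3.0542, 4.1205).
‖u_3‖ = 6.0852, so q_3 = (0.1693, -0.5108, 0.5019, 0.6771).

q_3 = (0.1693, -0.5108, 0.5019, 0.6771)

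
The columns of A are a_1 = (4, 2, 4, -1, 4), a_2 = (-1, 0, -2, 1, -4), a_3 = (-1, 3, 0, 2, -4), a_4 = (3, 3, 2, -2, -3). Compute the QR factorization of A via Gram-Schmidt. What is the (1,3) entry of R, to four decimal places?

r_{13} = -2.1978

q_1 = a_1/‖a_1‖ = (4, 2, 4, -1, 4)/7.2801 = (0.5494, 0.2747, 0.5494, -0.1374, 0.5494).
r_{13} = q_1·a_3 = -2.1978.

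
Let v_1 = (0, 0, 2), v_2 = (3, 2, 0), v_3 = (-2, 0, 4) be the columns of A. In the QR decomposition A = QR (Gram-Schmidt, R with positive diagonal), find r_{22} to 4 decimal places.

r_{22} = 3.6056

v_1 = (0, 0, 2); ‖v_1‖ = 2.0000, so q_1 = (0.0000, 0.0000, 1.0000).
q_1·v_2 = 0.0000·3 + 0.0000·2 + 1.0000·0 = 0.0000.
u_2 = v_2 + 0.0000·q_1 = (3.0000, 2.0000, 0.0000).
r_{22} = ‖u_2‖ = 3.6056.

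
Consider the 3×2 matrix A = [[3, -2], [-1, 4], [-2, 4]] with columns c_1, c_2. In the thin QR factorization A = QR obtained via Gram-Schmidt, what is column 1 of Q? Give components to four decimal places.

q_1 = (0.8018, -0.2673, -0.5345)

c_1 = (3, -1, -2); ‖c_1‖ = 3.7417, so q_1 = (0.8018, -0.2673, -0.5345).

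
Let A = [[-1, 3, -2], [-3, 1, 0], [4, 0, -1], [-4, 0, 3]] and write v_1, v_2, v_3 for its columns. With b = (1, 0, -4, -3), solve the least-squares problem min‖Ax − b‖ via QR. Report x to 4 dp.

x = (-1.3929, -2.2500, -2.8571)

v_1 = (-1, -3, 4, -4); ‖v_1‖ = 6.4807, so q_1 = (-0.1543, -0.4629, 0.6172, -0.6172).
q_1·v_2 = (-0.1543)·3 + (-0.4629)·1 + 0.6172·0 + (-0.6172)·0 = -0.9258.
u_2 = v_2 + 0.9258·q_1 = (2.8571, 0.5714, 0.5714, -0.5714).
‖u_2‖ = 3.0237, so q_2 = (0.9449, 0.1890, 0.1890, -0.1890).
q_1·v_3 = (-0.1543)·(-2) + (-0.4629)·0 + 0.6172·(-1) + (-0.6172)·3 = -2.1602; q_2·v_3 = 0.9449·(-2) + 0.1890·0 + 0.1890·(-1) + (-0.1890)·3 = -2.6458.
u_3 = v_3 + 2.1602·q_1 + 2.6458·q_2 = (0.1667, -0.5000, 0.8333, 1.1667).
‖u_3‖ = 1.5275, so q_3 = (0.1091, -0.3273, 0.5455, 0.7638).
Qᵀb = (-0.7715, 0.7559, -4.3644).
Back-substitute: x_3 = -4.3644/1.5275 = -2.8571.
x_2 = (0.7559 + 2.6458·(-2.8571))/3.0237 = -2.2500.
x_1 = (-0.7715 + 0.9258·(-2.2500) + 2.1602·(-2.8571))/6.4807 = -1.3929.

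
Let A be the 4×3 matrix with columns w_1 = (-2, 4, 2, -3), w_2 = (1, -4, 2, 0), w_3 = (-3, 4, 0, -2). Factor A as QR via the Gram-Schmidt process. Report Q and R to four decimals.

Q = [[-0.3482, 0.0390, -0.8992], [0.6963, -0.5934, -0.3526], [0.3482, 0.7340, -0.2557], [-0.5222, -0.3280, -0.0411]], R = [[5.7446, -2.4371, 4.8742], [0.0000, 3.8808, -1.8350], [0.0000, 0.0000, 1.3694]]

q_1 = w_1/‖w_1‖ = (-2, 4, 2, -3)/5.7446 = (-0.3482, 0.6963, 0.3482, -0.5222).
r_{12} = q_1·w_2 = -2.4371.
u_2 = w_2 + 2.4371·q_1 = (0.1515, -2.3030, 2.8485, -1.2727).
‖u_2‖ = 3.8808, so q_2 = (0.0390, -0.5934, 0.7340, -0.3280).
r_{13} = q_1·w_3 = 4.8742; r_{23} = q_2·w_3 = -1.8350.
u_3 = w_3 − 4.8742·q_1 + 1.8350·q_2 = (-1.2314, -0.4829, -0.3501, -0.0563).
‖u_3‖ = 1.3694, so q_3 = (-0.8992, -0.3526, -0.2557, -0.0411).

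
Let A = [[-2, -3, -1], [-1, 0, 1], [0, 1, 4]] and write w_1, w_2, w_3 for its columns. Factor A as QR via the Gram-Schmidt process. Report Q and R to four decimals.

Q = [[-0.8944, -0.3586, 0.2673], [-0.4472, 0.7171, -0.5345], [0.0000, 0.5976, 0.8018]], R = [[2.2361, 2.6833, 0.4472], [0.0000, 1.6733, 3.4662], [0.0000, 0.0000, 2.4054]]

w_1 = (-2, -1, 0); ‖w_1‖ = 2.2361, so e_1 = (-0.8944, -0.4472, 0.0000).
e_1·w_2 = (-0.8944)·(-3) + (-0.4472)·0 + 0.0000·1 = 2.6833.
u_2 = w_2 − 2.6833·e_1 = (-0.6000, 1.2000, 1.0000).
‖u_2‖ = 1.6733, so e_2 = (-0.3586, 0.7171, 0.5976).
e_1·w_3 = (-0.8944)·(-1) + (-0.4472)·1 + 0.0000·4 = 0.4472; e_2·w_3 = (-0.3586)·(-1) + 0.7171·1 + 0.5976·4 = 3.4662.
u_3 = w_3 − 0.4472·e_1 − 3.4662·e_2 = (0.6429, -1.2857, 1.9286).
‖u_3‖ = 2.4054, so e_3 = (0.2673, -0.5345, 0.8018).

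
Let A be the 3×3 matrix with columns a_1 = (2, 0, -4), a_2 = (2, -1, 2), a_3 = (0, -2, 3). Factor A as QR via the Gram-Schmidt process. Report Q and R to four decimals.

Q = [[0.4472, 0.8381, -0.3123], [0.0000, -0.3492, -0.9370], [-0.8944, 0.4191, -0.1562]], R = [[4.4721, -0.8944, -2.6833], [0.0000, 2.8636, 1.9556], [0.0000, 0.0000, 1.4056]]

a_1 = (2, 0, -4); ‖a_1‖ = 4.4721, so e_1 = (0.4472, 0.0000, -0.8944).
e_1·a_2 = 0.4472·2 + 0.0000·(-1) + (-0.8944)·2 = -0.8944.
u_2 = a_2 + 0.8944·e_1 = (2.4000, -1.0000, 1.2000).
‖u_2‖ = 2.8636, so e_2 = (0.8381, -0.3492, 0.4191).
e_1·a_3 = 0.4472·0 + 0.0000·(-2) + (-0.8944)·3 = -2.6833; e_2·a_3 = 0.8381·0 + (-0.3492)·(-2) + 0.4191·3 = 1.9556.
u_3 = a_3 + 2.6833·e_1 − 1.9556·e_2 = (-0.4390, -1.3171, -0.2195).
‖u_3‖ = 1.4056, so e_3 = (-0.3123, -0.9370, -0.1562).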